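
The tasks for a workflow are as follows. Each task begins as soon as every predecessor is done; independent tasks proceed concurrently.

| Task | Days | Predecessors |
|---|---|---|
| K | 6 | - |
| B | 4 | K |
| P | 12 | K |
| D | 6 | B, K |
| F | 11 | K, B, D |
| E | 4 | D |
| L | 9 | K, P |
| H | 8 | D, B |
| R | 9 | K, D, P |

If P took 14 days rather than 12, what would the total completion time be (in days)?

29

Critical path before the change: K→P→L = 6+12+9 = 27 giving 27 days.
Since P is critical, the +2 change carries straight to that chain (now 29 days).
The critical path is still K→P→L; finish is now 29 days.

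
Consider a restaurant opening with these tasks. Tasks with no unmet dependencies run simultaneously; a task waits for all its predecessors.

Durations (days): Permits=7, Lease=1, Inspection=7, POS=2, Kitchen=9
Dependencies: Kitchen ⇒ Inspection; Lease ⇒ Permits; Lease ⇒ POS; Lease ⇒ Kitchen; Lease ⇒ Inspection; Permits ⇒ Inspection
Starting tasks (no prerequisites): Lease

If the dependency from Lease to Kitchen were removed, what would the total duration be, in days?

16

Original critical path: Lease→Kitchen→Inspection = 1+9+7 = 17 ⇒ 17 days.
Without Lease→Kitchen, Kitchen's earliest start moves from 1 to 0.
After: Kitchen→Inspection = 9+7 = 16 → 16 days.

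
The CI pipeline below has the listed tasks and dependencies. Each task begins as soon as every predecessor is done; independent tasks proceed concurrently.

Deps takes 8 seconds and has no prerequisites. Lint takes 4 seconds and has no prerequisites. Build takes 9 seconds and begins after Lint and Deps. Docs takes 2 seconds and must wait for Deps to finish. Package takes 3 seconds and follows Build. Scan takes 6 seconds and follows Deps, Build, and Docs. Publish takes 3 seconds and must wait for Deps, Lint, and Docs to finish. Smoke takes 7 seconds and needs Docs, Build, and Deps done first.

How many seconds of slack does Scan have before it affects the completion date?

1

Critical path: Deps→Build→Smoke = 8+9+7 = 24, so the finish is 24 seconds.
Scan finishes as early as 23 and must finish by 24.
So Scan can slip 24 − 23 = 1 second.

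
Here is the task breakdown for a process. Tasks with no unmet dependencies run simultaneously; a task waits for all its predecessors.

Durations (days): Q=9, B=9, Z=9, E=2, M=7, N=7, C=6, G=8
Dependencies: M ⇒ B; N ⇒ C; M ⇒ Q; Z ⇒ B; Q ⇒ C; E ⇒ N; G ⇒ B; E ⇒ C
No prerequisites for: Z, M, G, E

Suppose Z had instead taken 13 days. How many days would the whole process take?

22

The binding path is M→Q→C = 7+9+6 = 22; finish at 22 days.
Z is off the critical path — its longest chain is 18 days, giving 4 of slack.
The binding chain switches to Z→B = 13+9 = 22; finish 22 days.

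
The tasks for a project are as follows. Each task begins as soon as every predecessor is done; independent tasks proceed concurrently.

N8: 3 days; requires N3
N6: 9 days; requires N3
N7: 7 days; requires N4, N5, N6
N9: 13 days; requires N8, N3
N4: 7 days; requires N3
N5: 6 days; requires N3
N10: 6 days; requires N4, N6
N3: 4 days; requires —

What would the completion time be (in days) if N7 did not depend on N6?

Before: longest chain N3→N6→N7 = 4+9+7 = 20, finish 20.
Without N6→N7, N7's earliest start moves from 13 to 11.
The longest chain is now N3→N8→N9 = 4+3+13 = 20, so the schedule takes 20 days.

20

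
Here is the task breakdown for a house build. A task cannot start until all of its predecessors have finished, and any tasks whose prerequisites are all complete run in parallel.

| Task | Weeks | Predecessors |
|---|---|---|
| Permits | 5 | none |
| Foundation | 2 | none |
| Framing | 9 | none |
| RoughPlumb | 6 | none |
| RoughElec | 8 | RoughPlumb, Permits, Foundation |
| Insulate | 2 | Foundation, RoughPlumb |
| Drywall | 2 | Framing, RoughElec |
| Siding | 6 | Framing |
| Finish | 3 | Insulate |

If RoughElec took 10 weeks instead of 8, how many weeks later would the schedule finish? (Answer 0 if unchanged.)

Baseline: RoughPlumb→RoughElec→Drywall = 6+8+2 = 16 → 16 weeks.
RoughElec is on the critical path; changing it to 10 makes that path 18 weeks.
No other chain overtakes it, so the finish is 18 weeks.
Change in finish: 18 − 16 = +2 weeks.

2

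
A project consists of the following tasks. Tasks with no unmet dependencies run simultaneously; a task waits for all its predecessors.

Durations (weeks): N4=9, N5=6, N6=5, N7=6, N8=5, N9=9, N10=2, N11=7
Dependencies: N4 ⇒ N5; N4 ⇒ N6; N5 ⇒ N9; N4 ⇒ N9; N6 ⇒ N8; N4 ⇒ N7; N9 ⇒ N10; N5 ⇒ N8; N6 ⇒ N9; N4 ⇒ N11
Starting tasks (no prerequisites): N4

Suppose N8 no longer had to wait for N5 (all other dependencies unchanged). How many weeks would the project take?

With the dependency in place, N4→N5→N9→N10 = 9+6+9+2 = 26 sets the finish at 26 weeks.
Without N5→N8, N8's earliest start moves from 15 to 14.
After: N4→N5→N9→N10 = 9+6+9+2 = 26 → 26 weeks.

26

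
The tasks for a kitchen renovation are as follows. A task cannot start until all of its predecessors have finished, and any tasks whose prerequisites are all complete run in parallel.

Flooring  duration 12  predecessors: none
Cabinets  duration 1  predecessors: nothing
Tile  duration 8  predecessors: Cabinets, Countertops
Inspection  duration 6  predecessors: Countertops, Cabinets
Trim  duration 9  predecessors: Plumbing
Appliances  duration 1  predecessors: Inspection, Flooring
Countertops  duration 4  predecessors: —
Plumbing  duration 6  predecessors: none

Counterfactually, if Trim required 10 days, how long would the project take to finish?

Actual critical path: Plumbing→Trim = 6+9 = 15 ⇒ 15 days.
Since Trim is critical, the +1 change carries straight to that chain (now 16 days).
No other chain overtakes it, so the finish is 16 days.

16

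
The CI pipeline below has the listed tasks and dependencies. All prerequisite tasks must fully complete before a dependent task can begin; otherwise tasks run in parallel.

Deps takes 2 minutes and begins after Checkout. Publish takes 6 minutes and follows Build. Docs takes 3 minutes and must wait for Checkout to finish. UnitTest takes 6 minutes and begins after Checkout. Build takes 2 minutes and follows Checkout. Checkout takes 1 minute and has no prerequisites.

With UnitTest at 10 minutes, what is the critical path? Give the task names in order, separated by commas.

Checkout, UnitTest

Baseline: Checkout→Build→Publish = 1+2+6 = 9 → 9 minutes.
UnitTest is off the critical path — its longest chain is 7 minutes, giving 2 of slack.
New critical path: Checkout→UnitTest = 1+10 = 11 ⇒ 11 minutes.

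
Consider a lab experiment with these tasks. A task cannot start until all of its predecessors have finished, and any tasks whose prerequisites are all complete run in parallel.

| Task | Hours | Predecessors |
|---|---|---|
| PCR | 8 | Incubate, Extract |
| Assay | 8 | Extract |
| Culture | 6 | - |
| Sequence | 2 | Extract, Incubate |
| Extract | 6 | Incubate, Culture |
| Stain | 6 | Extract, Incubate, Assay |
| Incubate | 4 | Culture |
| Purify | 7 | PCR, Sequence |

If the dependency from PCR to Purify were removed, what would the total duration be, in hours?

30

Original critical path: Culture→Incubate→Extract→PCR→Purify = 6+4+6+8+7 = 31 ⇒ 31 hours.
Without PCR→Purify, Purify's earliest start moves from 24 to 18.
New critical path: Culture→Incubate→Extract→Assay→Stain = 6+4+6+8+6 = 30 ⇒ 30 hours.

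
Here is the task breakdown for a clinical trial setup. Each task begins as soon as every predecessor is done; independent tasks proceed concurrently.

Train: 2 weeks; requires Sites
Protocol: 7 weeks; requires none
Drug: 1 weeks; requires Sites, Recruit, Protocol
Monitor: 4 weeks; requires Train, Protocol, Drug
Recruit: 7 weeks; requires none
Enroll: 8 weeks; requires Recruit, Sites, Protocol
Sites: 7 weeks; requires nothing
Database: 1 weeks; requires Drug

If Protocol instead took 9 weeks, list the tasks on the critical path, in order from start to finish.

Actual critical path: Protocol→Enroll = 7+8 = 15 ⇒ 15 weeks.
Protocol is on the critical path; changing it to 9 makes that path 17 weeks.
That remains the longest chain; total 17 weeks.

Protocol, Enroll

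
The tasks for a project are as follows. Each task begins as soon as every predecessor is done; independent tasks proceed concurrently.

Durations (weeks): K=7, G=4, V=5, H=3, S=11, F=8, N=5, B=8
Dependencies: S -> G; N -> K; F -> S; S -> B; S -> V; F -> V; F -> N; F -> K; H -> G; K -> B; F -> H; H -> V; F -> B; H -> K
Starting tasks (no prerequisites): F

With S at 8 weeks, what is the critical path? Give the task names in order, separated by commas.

As given, the longest chain is F→N→K→B = 8+5+7+8 = 28, so the finish is 28 weeks.
S has 1 week of float (longest path through it is 27).
That remains the longest chain; total 28 weeks.

F, N, K, B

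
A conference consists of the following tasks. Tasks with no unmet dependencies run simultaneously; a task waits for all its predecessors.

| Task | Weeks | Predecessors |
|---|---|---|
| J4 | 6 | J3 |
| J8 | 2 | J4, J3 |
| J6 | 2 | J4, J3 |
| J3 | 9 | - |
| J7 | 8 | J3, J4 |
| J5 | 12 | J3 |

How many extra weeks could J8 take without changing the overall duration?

Critical path: J3→J4→J7 = 9+6+8 = 23, so the finish is 23 weeks.
J8 finishes as early as 17 and must finish by 23.
Slack of J8 = 21 − 15 = 6 weeks.

6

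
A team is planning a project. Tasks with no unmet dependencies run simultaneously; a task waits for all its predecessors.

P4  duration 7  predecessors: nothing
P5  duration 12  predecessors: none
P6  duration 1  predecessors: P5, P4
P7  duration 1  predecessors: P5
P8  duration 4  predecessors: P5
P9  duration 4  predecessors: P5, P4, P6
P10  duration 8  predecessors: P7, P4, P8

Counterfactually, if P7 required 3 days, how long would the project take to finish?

24

Baseline: P5→P8→P10 = 12+4+8 = 24 → 24 days.
P7 has 3 days of float (longest path through it is 21).
That remains the longest chain; total 24 days.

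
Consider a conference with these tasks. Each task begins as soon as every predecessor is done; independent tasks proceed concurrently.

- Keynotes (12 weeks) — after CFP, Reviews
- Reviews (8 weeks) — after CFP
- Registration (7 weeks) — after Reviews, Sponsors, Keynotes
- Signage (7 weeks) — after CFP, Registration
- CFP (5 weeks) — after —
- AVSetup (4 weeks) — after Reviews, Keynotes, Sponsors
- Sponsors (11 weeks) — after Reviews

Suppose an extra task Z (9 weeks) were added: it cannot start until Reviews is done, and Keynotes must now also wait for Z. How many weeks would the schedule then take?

Originally the schedule takes 39 weeks.
With Z inserted, Keynotes now waits for max(CFP, Reviews, Z).
New critical path: CFP→Reviews→Z→Keynotes→Registration→Signage = 5+8+9+12+7+7 = 48 ⇒ 48 weeks.

48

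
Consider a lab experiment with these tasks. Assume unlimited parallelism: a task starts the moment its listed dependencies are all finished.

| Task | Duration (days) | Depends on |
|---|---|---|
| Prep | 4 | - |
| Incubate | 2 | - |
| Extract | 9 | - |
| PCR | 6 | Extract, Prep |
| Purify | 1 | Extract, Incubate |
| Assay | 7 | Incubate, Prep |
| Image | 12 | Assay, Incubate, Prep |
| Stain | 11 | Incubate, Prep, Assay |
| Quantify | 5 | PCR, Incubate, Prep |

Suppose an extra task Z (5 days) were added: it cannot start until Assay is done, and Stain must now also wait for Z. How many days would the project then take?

27

Originally the project takes 23 days.
With Z inserted, Stain now waits for max(Incubate, Prep, Assay, Z).
New critical path: Prep→Assay→Z→Stain = 4+7+5+11 = 27 ⇒ 27 days.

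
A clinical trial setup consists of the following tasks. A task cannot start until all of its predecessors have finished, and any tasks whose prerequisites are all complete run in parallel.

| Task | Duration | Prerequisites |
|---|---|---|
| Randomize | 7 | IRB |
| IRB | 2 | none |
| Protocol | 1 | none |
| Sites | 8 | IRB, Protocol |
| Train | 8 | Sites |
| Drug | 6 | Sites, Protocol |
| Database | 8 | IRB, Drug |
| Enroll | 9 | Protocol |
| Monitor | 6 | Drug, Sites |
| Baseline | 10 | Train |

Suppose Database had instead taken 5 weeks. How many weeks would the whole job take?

28

As given, the longest chain is IRB→Sites→Train→Baseline = 2+8+8+10 = 28, so the finish is 28 weeks.
Database is off the critical path — its longest chain is 24 weeks, giving 4 of slack.
The critical path is still IRB→Sites→Train→Baseline; finish is now 28 weeks.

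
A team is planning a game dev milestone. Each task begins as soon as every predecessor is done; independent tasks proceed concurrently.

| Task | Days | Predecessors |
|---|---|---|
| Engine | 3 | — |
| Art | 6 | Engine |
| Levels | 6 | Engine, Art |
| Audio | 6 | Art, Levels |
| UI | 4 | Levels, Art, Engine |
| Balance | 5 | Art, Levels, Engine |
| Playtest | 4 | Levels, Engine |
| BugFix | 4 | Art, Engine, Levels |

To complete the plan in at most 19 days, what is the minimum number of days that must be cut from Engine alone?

Current finish: 21 days; target: 19.
Engine is on every critical path, so each day cut from Engine cuts the finish by one (this holds down to a finish of 19).
Need 21 − 19 = 2 days off Engine → Engine becomes 1 day, finish becomes 19.

2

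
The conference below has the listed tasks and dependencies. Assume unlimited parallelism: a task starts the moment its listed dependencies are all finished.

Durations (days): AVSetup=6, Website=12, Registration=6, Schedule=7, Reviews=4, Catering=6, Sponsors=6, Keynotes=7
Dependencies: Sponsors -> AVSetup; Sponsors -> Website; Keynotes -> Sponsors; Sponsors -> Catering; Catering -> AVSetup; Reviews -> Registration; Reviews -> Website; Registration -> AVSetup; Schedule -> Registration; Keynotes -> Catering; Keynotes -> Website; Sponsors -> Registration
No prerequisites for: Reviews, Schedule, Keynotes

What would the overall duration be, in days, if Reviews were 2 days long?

25

Critical path before the change: Keynotes→Sponsors→Website = 7+6+12 = 25 giving 25 days.
Reviews has 9 days of float (longest path through it is 16).
The critical path is still Keynotes→Sponsors→Website; finish is now 25 days.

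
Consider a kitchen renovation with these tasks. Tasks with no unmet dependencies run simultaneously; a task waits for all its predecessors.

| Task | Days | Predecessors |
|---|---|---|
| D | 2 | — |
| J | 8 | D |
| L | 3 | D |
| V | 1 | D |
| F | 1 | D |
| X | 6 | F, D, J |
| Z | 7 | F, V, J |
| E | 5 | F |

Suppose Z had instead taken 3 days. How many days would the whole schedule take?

16

The binding path is D→J→Z = 2+8+7 = 17; finish at 17 days.
Z lies on that path, so at 3 days the path becomes 13 days.
The binding chain switches to D→J→X = 2+8+6 = 16; finish 16 days.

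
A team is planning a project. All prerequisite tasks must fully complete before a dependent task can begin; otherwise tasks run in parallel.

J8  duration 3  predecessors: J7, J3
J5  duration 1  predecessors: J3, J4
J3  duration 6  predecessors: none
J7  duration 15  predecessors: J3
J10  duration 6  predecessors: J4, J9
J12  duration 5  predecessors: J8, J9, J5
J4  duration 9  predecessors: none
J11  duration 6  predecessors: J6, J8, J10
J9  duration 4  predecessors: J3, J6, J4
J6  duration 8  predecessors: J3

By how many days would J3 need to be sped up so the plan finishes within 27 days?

3

Current finish: 30 days; target: 27.
J3 is on every critical path, so each day cut from J3 cuts the finish by one (this holds down to a finish of 25).
Need 30 − 27 = 3 days off J3 → J3 becomes 3 days, finish becomes 27.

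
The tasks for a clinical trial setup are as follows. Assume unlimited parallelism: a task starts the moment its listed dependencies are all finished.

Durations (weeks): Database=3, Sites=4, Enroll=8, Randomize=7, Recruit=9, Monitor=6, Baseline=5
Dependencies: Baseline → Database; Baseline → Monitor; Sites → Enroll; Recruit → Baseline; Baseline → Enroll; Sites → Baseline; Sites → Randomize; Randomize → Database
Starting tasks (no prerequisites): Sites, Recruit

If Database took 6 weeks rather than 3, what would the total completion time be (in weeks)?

22

The binding path is Recruit→Baseline→Enroll = 9+5+8 = 22; finish at 22 weeks.
The longest path through Database is only 17 weeks, so Database has float 5.
That remains the longest chain; total 22 weeks.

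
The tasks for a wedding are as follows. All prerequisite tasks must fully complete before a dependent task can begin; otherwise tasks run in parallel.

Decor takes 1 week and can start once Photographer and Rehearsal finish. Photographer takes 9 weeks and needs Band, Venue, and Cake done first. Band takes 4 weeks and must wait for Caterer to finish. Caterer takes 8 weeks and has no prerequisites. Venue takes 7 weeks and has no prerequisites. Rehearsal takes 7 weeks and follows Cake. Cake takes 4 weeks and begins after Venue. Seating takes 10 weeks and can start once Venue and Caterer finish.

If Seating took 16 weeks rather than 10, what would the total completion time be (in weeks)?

24

Critical path before the change: Caterer→Band→Photographer→Decor = 8+4+9+1 = 22 giving 22 weeks.
Seating has 4 weeks of float (longest path through it is 18).
New critical path: Caterer→Seating = 8+16 = 24 ⇒ 24 weeks.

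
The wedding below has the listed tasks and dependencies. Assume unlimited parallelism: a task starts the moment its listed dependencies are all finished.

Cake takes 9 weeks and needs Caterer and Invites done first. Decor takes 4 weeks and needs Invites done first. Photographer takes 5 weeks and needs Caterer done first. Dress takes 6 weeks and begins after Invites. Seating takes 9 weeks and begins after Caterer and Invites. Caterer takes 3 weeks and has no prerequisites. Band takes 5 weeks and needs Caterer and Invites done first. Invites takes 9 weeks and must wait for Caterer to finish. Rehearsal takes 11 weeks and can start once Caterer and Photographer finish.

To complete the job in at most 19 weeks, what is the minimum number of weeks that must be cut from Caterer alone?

Current finish: 21 weeks; target: 19.
Caterer is on every critical path, so each week cut from Caterer cuts the finish by one (this holds down to a finish of 19).
Need 21 − 19 = 2 weeks off Caterer → Caterer becomes 1 week, finish becomes 19.

2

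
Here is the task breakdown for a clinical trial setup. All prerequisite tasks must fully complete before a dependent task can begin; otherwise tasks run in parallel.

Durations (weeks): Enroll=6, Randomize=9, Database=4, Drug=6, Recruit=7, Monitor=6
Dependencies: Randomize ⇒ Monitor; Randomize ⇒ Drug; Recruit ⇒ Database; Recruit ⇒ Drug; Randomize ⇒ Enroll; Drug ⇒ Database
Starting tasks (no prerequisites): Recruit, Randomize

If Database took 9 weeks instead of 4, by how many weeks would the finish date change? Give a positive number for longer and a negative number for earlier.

As given, the longest chain is Randomize→Drug→Database = 9+6+4 = 19, so the finish is 19 weeks.
Since Database is critical, the +5 change carries straight to that chain (now 24 weeks).
No other chain overtakes it, so the finish is 24 weeks.
Change in finish: 24 − 19 = +5 weeks.

5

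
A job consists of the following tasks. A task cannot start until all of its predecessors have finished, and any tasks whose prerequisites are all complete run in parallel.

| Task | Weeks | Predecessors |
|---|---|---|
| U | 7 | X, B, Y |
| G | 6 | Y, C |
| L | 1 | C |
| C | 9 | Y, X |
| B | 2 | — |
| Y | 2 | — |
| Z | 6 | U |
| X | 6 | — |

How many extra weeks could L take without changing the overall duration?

5

X→C→G = 6+9+6 = 21 sets the makespan at 21 weeks.
Longest path through L: 16 weeks (earliest finish 16, latest finish 21).
Float = 21 − 16 = 5.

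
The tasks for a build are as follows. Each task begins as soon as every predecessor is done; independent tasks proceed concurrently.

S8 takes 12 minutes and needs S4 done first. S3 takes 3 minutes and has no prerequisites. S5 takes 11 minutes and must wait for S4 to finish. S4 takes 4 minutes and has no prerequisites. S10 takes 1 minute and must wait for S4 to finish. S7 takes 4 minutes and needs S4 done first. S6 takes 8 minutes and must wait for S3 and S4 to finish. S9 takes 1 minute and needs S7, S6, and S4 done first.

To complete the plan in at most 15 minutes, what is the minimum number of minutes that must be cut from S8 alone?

1

Current finish: 16 minutes; target: 15.
S8 is on every critical path, so each minute cut from S8 cuts the finish by one (this holds down to a finish of 15).
Need 16 − 15 = 1 minute off S8 → S8 becomes 11 minutes, finish becomes 15.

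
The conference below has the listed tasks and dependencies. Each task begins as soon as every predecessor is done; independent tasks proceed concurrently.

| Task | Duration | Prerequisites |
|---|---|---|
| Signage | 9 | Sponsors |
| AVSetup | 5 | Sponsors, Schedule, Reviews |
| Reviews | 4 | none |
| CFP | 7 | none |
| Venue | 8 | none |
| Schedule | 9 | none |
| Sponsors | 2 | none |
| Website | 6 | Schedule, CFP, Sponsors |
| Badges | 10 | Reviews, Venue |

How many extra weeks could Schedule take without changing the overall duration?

3

Venue→Badges = 8+10 = 18 sets the makespan at 18 weeks.
Longest path through Schedule: 15 weeks (earliest finish 9, latest finish 12).
Float = 18 − 15 = 3.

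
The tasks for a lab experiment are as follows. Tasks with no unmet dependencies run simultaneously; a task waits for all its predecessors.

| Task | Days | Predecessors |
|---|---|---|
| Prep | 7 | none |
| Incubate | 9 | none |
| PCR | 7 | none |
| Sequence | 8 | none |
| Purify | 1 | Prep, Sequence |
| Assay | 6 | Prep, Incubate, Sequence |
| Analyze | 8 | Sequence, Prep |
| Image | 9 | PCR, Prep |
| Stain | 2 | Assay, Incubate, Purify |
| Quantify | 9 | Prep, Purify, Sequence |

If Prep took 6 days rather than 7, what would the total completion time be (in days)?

The binding path is Sequence→Purify→Quantify = 8+1+9 = 18; finish at 18 days.
The longest path through Prep is only 17 days, so Prep has float 1.
That remains the longest chain; total 18 days.

18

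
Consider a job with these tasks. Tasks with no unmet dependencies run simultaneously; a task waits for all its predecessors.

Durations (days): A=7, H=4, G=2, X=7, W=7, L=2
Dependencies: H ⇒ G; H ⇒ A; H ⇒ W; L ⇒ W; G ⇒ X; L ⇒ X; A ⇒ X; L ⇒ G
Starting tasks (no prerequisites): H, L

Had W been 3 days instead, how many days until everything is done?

18

As given, the longest chain is H→A→X = 4+7+7 = 18, so the finish is 18 days.
W is off the critical path — its longest chain is 11 days, giving 7 of slack.
The critical path is still H→A→X; finish is now 18 days.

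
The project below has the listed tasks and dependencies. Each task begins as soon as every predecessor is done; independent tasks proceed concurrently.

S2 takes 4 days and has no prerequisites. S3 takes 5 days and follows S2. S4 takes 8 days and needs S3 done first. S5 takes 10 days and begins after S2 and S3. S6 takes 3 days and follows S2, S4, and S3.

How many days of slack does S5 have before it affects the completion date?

S2→S3→S4→S6 = 4+5+8+3 = 20 sets the makespan at 20 days.
The longest chain containing S5 totals 19 days.
Slack of S5 = 10 − 9 = 1 day.

1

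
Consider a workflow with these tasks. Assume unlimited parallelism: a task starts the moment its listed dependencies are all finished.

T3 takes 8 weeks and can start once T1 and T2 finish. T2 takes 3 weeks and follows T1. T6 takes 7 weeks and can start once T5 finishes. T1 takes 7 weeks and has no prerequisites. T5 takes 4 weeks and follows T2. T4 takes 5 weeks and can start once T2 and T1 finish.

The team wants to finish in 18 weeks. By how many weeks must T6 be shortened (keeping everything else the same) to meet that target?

3

Current finish: 21 weeks; target: 18.
T6 is on every critical path, so each week cut from T6 cuts the finish by one (this holds down to a finish of 18).
Need 21 − 18 = 3 weeks off T6 → T6 becomes 4 weeks, finish becomes 18.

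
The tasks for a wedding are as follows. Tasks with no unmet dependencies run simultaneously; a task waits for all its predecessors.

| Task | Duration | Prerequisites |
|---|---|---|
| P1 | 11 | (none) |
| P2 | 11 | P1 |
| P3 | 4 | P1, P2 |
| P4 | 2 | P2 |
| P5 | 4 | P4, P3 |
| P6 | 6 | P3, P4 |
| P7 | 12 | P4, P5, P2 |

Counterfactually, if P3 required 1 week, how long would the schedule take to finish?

Baseline: P1→P2→P3→P5→P7 = 11+11+4+4+12 = 42 → 42 weeks.
P3 lies on that path, so at 1 week the path becomes 39 weeks.
New critical path: P1→P2→P4→P5→P7 = 11+11+2+4+12 = 40 ⇒ 40 weeks.

40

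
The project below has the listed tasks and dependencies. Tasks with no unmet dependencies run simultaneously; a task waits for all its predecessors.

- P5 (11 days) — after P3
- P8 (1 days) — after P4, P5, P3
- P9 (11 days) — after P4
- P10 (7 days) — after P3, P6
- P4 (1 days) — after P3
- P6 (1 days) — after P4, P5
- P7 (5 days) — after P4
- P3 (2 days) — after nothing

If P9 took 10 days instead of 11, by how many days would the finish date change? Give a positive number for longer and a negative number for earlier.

0

Baseline: P3→P5→P6→P10 = 2+11+1+7 = 21 → 21 days.
P9 has 7 days of float (longest path through it is 14).
That remains the longest chain; total 21 days.
Change in finish: 21 − 21 = +0 days.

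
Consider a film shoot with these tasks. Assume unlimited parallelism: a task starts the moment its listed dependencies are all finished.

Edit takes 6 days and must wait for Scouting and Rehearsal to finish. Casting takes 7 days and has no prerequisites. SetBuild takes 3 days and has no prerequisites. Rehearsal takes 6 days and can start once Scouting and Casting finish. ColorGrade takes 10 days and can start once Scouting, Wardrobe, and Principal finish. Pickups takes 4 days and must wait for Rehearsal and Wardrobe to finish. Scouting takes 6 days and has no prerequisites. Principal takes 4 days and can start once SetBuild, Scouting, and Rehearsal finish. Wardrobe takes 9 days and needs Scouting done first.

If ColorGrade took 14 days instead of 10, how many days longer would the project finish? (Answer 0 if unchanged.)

4

Baseline: Casting→Rehearsal→Principal→ColorGrade = 7+6+4+10 = 27 → 27 days.
ColorGrade is on the critical path; changing it to 14 makes that path 31 days.
That remains the longest chain; total 31 days.
Change in finish: 31 − 27 = +4 days.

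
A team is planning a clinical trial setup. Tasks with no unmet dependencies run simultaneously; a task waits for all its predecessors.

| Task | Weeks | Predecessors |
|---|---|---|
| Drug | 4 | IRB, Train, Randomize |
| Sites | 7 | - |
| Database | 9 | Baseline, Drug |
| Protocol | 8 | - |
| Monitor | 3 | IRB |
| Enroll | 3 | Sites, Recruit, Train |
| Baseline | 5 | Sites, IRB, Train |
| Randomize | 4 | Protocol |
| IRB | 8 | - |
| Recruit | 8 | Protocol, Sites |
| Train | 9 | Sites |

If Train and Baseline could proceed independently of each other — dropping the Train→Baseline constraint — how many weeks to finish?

Original critical path: Sites→Train→Baseline→Database = 7+9+5+9 = 30 ⇒ 30 weeks.
Without Train→Baseline, Baseline's earliest start moves from 16 to 8.
After: Sites→Train→Drug→Database = 7+9+4+9 = 29 → 29 weeks.

29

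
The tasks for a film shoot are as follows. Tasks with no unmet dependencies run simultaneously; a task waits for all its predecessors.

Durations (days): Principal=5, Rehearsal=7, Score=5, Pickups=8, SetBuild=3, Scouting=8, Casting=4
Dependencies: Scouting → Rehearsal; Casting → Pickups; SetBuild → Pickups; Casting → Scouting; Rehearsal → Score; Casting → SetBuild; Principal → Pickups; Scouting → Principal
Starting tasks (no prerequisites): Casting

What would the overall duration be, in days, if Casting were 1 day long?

22

As given, the longest chain is Casting→Scouting→Principal→Pickups = 4+8+5+8 = 25, so the finish is 25 days.
Since Casting is critical, the -3 change carries straight to that chain (now 22 days).
That remains the longest chain; total 22 days.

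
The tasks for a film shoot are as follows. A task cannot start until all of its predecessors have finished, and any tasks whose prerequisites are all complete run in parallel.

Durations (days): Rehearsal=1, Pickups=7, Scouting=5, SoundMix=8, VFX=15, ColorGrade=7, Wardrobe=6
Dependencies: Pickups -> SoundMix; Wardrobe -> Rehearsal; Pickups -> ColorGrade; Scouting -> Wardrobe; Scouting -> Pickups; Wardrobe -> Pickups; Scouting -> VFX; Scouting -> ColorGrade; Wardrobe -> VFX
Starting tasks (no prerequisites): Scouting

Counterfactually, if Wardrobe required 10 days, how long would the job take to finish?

Baseline: Scouting→Wardrobe→Pickups→SoundMix = 5+6+7+8 = 26 → 26 days.
Wardrobe is on the critical path; changing it to 10 makes that path 30 days.
That remains the longest chain; total 30 days.

30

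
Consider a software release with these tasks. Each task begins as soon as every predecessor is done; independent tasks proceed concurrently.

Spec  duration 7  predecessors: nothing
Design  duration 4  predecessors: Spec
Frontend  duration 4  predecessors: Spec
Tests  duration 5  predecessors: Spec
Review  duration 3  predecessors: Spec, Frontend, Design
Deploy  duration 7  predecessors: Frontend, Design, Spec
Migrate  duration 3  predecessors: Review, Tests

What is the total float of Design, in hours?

0

Critical path: Spec→Design→Deploy = 7+4+7 = 18, so the finish is 18 hours.
The longest chain containing Design totals 18 hours.
Slack of Design = 7 − 7 = 0 hours.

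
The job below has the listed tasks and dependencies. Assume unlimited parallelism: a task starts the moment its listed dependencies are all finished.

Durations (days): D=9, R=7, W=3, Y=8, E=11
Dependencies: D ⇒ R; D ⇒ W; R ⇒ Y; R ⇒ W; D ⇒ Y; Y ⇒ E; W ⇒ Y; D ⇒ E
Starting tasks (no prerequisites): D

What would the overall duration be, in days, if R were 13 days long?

Baseline: D→R→W→Y→E = 9+7+3+8+11 = 38 → 38 days.
R lies on that path, so at 13 days the path becomes 44 days.
The critical path is still D→R→W→Y→E; finish is now 44 days.

44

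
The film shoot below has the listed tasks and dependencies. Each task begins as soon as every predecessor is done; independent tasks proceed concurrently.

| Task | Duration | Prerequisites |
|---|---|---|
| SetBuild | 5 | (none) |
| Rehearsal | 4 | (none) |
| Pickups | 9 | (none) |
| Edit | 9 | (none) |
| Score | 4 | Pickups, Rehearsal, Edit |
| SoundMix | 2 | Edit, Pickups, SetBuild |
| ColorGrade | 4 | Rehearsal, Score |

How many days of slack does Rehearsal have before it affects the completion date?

5

Pickups→Score→ColorGrade = 9+4+4 = 17 sets the makespan at 17 days.
The longest chain containing Rehearsal totals 12 days.
Float = 17 − 12 = 5.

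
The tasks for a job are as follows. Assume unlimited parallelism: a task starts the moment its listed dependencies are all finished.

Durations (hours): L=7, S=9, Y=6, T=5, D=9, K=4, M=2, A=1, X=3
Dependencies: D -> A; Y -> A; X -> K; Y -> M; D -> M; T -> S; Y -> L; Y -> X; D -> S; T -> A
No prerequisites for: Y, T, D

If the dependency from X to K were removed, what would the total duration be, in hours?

With the dependency in place, D→S = 9+9 = 18 sets the finish at 18 hours.
Without X→K, K's earliest start moves from 9 to 0.
The longest chain is now D→S = 9+9 = 18, so the job takes 18 hours.

18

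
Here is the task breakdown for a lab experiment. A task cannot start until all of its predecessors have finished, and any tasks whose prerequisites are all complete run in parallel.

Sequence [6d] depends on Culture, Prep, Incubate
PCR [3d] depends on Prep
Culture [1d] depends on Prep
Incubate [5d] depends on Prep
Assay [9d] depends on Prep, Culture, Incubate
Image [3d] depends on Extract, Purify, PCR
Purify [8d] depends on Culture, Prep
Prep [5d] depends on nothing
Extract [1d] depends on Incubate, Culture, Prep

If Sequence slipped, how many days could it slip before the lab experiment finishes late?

Prep→Incubate→Assay = 5+5+9 = 19 sets the makespan at 19 days.
Sequence finishes as early as 16 and must finish by 19.
Slack of Sequence = 13 − 10 = 3 days.

3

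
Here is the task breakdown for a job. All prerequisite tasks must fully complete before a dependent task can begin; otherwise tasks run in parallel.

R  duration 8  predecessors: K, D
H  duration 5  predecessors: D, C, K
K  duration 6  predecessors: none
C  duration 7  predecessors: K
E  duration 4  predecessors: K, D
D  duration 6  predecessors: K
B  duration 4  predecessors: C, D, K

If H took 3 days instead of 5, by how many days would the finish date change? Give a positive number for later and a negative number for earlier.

Actual critical path: K→D→R = 6+6+8 = 20 ⇒ 20 days.
H is off the critical path — its longest chain is 18 days, giving 2 of slack.
No other chain overtakes it, so the finish is 20 days.
Change in finish: 20 − 20 = +0 days.

0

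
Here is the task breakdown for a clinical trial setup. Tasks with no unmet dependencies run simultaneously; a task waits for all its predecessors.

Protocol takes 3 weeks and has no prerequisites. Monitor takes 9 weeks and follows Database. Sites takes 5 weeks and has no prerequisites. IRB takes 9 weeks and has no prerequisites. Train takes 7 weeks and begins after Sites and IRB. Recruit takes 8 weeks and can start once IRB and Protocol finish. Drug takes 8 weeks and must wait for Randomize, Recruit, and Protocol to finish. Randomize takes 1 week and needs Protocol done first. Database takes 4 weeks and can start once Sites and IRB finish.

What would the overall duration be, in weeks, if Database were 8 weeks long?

As given, the longest chain is IRB→Recruit→Drug = 9+8+8 = 25, so the finish is 25 weeks.
Database is off the critical path — its longest chain is 22 weeks, giving 3 of slack.
New critical path: IRB→Database→Monitor = 9+8+9 = 26 ⇒ 26 weeks.

26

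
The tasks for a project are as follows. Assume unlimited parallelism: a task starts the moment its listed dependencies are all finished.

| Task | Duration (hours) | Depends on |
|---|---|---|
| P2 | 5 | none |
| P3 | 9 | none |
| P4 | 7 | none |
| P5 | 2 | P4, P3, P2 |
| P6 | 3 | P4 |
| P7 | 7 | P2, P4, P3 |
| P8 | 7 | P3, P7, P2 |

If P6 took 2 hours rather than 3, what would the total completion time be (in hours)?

23

The binding path is P3→P7→P8 = 9+7+7 = 23; finish at 23 hours.
P6 is off the critical path — its longest chain is 10 hours, giving 13 of slack.
No other chain overtakes it, so the finish is 23 hours.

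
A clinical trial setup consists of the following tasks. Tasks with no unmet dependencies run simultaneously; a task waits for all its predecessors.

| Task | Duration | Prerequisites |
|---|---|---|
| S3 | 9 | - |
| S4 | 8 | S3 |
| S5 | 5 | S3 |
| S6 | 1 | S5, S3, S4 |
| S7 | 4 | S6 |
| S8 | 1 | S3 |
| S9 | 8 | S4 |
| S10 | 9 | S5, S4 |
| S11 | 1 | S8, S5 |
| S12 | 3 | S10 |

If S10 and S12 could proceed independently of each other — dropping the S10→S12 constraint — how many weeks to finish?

Before: longest chain S3→S4→S10→S12 = 9+8+9+3 = 29, finish 29.
Without S10→S12, S12's earliest start moves from 26 to 0.
New critical path: S3→S4→S10 = 9+8+9 = 26 ⇒ 26 weeks.

26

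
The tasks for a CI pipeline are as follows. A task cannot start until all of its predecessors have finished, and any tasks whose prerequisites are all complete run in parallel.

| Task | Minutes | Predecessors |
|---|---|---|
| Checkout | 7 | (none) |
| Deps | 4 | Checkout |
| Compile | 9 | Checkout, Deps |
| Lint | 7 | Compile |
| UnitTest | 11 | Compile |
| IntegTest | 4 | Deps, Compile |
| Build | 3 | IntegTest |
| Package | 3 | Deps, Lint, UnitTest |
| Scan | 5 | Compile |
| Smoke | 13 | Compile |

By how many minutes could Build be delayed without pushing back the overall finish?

The longest chain is Checkout→Deps→Compile→UnitTest→Package = 7+4+9+11+3 = 34; overall finish 34 minutes.
Longest path through Build: 27 minutes (earliest finish 27, latest finish 34).
Slack of Build = 31 − 24 = 7 minutes.

7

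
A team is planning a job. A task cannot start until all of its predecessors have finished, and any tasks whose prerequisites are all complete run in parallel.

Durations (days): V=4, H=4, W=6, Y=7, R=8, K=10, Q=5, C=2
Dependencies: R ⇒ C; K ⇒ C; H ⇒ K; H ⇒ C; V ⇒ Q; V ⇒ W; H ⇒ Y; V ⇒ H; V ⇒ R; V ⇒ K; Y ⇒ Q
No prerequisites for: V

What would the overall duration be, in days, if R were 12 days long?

Critical path before the change: V→H→Y→Q = 4+4+7+5 = 20 giving 20 days.
R is off the critical path — its longest chain is 14 days, giving 6 of slack.
The critical path is still V→H→Y→Q; finish is now 20 days.

20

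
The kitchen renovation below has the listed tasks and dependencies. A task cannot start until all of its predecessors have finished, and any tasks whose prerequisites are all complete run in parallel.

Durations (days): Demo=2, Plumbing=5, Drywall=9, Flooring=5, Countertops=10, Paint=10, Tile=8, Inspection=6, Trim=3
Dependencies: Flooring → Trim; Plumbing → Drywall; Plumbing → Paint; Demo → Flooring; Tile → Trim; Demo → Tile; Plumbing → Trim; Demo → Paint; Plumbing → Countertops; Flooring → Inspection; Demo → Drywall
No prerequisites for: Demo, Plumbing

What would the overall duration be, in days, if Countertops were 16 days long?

21

As given, the longest chain is Plumbing→Countertops = 5+10 = 15, so the finish is 15 days.
Countertops lies on that path, so at 16 days the path becomes 21 days.
The critical path is still Plumbing→Countertops; finish is now 21 days.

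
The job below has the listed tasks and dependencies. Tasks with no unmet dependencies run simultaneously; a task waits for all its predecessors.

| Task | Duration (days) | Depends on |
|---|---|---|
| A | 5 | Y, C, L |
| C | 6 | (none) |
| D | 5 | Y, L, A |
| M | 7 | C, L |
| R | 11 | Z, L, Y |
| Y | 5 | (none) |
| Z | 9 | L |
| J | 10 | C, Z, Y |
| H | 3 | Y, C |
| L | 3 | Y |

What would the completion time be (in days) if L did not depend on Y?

23

With the dependency in place, Y→L→Z→R = 5+3+9+11 = 28 sets the finish at 28 days.
Without Y→L, L's earliest start moves from 5 to 0.
The longest chain is now L→Z→R = 3+9+11 = 23, so the plan takes 23 days.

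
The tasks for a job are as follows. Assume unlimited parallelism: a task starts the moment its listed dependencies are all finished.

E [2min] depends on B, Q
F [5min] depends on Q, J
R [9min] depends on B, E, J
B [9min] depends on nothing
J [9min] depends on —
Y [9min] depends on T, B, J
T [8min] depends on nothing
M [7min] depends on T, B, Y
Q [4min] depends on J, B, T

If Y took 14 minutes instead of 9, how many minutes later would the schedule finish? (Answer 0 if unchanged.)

The binding path is J→Y→M = 9+9+7 = 25; finish at 25 minutes.
Since Y is critical, the +5 change carries straight to that chain (now 30 minutes).
No other chain overtakes it, so the finish is 30 minutes.
Change in finish: 30 − 25 = +5 minutes.

5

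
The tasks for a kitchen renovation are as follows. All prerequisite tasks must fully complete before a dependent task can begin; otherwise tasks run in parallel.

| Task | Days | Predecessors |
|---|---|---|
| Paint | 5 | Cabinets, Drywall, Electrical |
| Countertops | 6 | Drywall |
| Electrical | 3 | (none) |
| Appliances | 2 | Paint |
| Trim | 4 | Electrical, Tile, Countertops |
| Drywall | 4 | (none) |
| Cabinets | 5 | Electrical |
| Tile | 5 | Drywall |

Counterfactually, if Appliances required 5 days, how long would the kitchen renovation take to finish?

Actual critical path: Electrical→Cabinets→Paint→Appliances = 3+5+5+2 = 15 ⇒ 15 days.
Appliances is on the critical path; changing it to 5 makes that path 18 days.
No other chain overtakes it, so the finish is 18 days.

18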